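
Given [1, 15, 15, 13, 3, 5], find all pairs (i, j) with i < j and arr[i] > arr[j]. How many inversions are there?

Finding inversions in [1, 15, 15, 13, 3, 5]:

(1, 3): arr[1]=15 > arr[3]=13
(1, 4): arr[1]=15 > arr[4]=3
(1, 5): arr[1]=15 > arr[5]=5
(2, 3): arr[2]=15 > arr[3]=13
(2, 4): arr[2]=15 > arr[4]=3
(2, 5): arr[2]=15 > arr[5]=5
(3, 4): arr[3]=13 > arr[4]=3
(3, 5): arr[3]=13 > arr[5]=5

Total inversions: 8

The array has 8 inversion(s): (1,3), (1,4), (1,5), (2,3), (2,4), (2,5), (3,4), (3,5). Each pair (i,j) satisfies i < j and arr[i] > arr[j].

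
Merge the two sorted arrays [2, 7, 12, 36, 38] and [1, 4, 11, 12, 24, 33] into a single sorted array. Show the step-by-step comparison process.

Merging process:

Compare 2 vs 1: take 1 from right. Merged: [1]
Compare 2 vs 4: take 2 from left. Merged: [1, 2]
Compare 7 vs 4: take 4 from right. Merged: [1, 2, 4]
Compare 7 vs 11: take 7 from left. Merged: [1, 2, 4, 7]
Compare 12 vs 11: take 11 from right. Merged: [1, 2, 4, 7, 11]
Compare 12 vs 12: take 12 from left. Merged: [1, 2, 4, 7, 11, 12]
Compare 36 vs 12: take 12 from right. Merged: [1, 2, 4, 7, 11, 12, 12]
Compare 36 vs 24: take 24 from right. Merged: [1, 2, 4, 7, 11, 12, 12, 24]
Compare 36 vs 33: take 33 from right. Merged: [1, 2, 4, 7, 11, 12, 12, 24, 33]
Append remaining from left: [36, 38]. Merged: [1, 2, 4, 7, 11, 12, 12, 24, 33, 36, 38]

Final merged array: [1, 2, 4, 7, 11, 12, 12, 24, 33, 36, 38]
Total comparisons: 9

The merged array is [1, 2, 4, 7, 11, 12, 12, 24, 33, 36, 38], requiring 9 comparisons. The merge step runs in O(n) time where n is the total number of elements.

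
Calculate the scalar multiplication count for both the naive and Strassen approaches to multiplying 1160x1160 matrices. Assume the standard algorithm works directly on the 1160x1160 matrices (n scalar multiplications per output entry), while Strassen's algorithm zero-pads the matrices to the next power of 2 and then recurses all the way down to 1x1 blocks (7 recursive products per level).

Matrix multiplication for 1160x1160 matrices:

Strassen's algorithm requires power-of-2 dimensions. Pad 1160x1160 to 2048x2048 (next power of 2).

Standard algorithm: 1160^3 = 1560896000 multiplications
Strassen's algorithm: 7^(log2(2048)) = 7^11 = 1977326743 multiplications
Difference: 1560896000 - 1977326743 = -416430743 (Strassen uses MORE here due to padding overhead — for small or just-over-power-of-2 n, padding can outweigh the per-level savings)

Standard: 1560896000 multiplications (1160^3). Strassen: 1977326743 multiplications (7^11, after padding to 2048x2048). Strassen reduces 8 recursive multiplications to 7 at each level.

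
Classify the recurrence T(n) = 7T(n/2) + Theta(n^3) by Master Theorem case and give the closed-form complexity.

Master Theorem for T(n) = 7T(n/2) + O(n^3):

a = 7, b = 2, c = 3
log_b(a) = log_2(7) = 2.8074

Case 3: c = 3 > log_2(7) = 2.8074
T(n) = O(n^3) = O(n^3)

For T(n) = 7T(n/2) + O(n^3): log_2(7) = 2.8074. This is Case 3 of the Master Theorem (c > log_b(a), work dominated by root), giving O(n^3).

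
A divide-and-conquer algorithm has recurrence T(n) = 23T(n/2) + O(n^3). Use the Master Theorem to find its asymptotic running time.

Master Theorem for T(n) = 23T(n/2) + O(n^3):

a = 23, b = 2, c = 3
log_b(a) = log_2(23) = 4.5236

Case 1: c = 3 < log_2(23) = 4.5236
T(n) = O(n^(log_2 23))

For T(n) = 23T(n/2) + O(n^3): log_2(23) = 4.5236. This is Case 1 of the Master Theorem (c < log_b(a), work dominated by leaves), giving O(n^(log_2 23)).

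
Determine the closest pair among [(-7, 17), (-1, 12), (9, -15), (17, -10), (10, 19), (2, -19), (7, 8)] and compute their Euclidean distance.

Computing all pairwise distances among 7 points:

d((-7, 17), (-1, 12)) = 7.8102 <-- minimum
d((-7, 17), (9, -15)) = 35.7771
d((-7, 17), (17, -10)) = 36.1248
d((-7, 17), (10, 19)) = 17.1172
d((-7, 17), (2, -19)) = 37.108
d((-7, 17), (7, 8)) = 16.6433
d((-1, 12), (9, -15)) = 28.7924
d((-1, 12), (17, -10)) = 28.4253
d((-1, 12), (10, 19)) = 13.0384
d((-1, 12), (2, -19)) = 31.1448
d((-1, 12), (7, 8)) = 8.9443
d((9, -15), (17, -10)) = 9.434
d((9, -15), (10, 19)) = 34.0147
d((9, -15), (2, -19)) = 8.0623
d((9, -15), (7, 8)) = 23.0868
d((17, -10), (10, 19)) = 29.8329
d((17, -10), (2, -19)) = 17.4929
d((17, -10), (7, 8)) = 20.5913
d((10, 19), (2, -19)) = 38.833
d((10, 19), (7, 8)) = 11.4018
d((2, -19), (7, 8)) = 27.4591

Closest pair: (-7, 17) and (-1, 12) with distance 7.8102

The closest pair is (-7, 17) and (-1, 12) with Euclidean distance 7.8102. For 7 points, brute-force pairwise comparison is shown above. For large n, the divide-and-conquer algorithm (sort by x, recurse on halves, check the dividing strip) achieves O(n log n).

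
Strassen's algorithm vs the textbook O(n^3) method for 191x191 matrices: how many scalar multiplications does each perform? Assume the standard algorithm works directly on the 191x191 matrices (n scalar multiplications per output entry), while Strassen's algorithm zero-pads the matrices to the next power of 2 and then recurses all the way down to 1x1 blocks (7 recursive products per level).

Matrix multiplication for 191x191 matrices:

Strassen's algorithm requires power-of-2 dimensions. Pad 191x191 to 256x256 (next power of 2).

Standard algorithm: 191^3 = 6967871 multiplications
Strassen's algorithm: 7^(log2(256)) = 7^8 = 5764801 multiplications
Savings: 6967871 - 5764801 = 1203070 multiplications

Standard: 6967871 multiplications (191^3). Strassen: 5764801 multiplications (7^8, after padding to 256x256). Strassen reduces 8 recursive multiplications to 7 at each level.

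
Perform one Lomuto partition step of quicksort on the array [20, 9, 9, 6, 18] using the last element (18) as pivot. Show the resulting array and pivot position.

Lomuto partition with pivot = 18:

Initial array: [20, 9, 9, 6, 18]

arr[0]=20 > 18: no swap
arr[1]=9 <= 18: swap with position 0, array becomes [9, 20, 9, 6, 18]
arr[2]=9 <= 18: swap with position 1, array becomes [9, 9, 20, 6, 18]
arr[3]=6 <= 18: swap with position 2, array becomes [9, 9, 6, 20, 18]

Place pivot at position 3: [9, 9, 6, 18, 20]
Pivot position: 3

After partitioning with pivot 18, the array becomes [9, 9, 6, 18, 20]. The pivot is placed at index 3. All elements to the left of the pivot are <= 18, and all elements to the right are > 18.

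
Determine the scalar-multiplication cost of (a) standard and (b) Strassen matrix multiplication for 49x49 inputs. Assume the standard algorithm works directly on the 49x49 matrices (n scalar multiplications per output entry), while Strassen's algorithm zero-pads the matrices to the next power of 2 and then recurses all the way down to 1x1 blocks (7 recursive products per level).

Matrix multiplication for 49x49 matrices:

Strassen's algorithm requires power-of-2 dimensions. Pad 49x49 to 64x64 (next power of 2).

Standard algorithm: 49^3 = 117649 multiplications
Strassen's algorithm: 7^(log2(64)) = 7^6 = 117649 multiplications
Savings: 117649 - 117649 = 0 multiplications

Standard: 117649 multiplications (49^3). Strassen: 117649 multiplications (7^6, after padding to 64x64). Strassen reduces 8 recursive multiplications to 7 at each level.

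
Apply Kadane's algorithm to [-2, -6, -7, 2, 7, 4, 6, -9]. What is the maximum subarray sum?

Using Kadane's algorithm on [-2, -6, -7, 2, 7, 4, 6, -9]:

Scanning through the array:
Position 1 (value -6): max_ending_here = -6, max_so_far = -2
Position 2 (value -7): max_ending_here = -7, max_so_far = -2
Position 3 (value 2): max_ending_here = 2, max_so_far = 2
Position 4 (value 7): max_ending_here = 9, max_so_far = 9
Position 5 (value 4): max_ending_here = 13, max_so_far = 13
Position 6 (value 6): max_ending_here = 19, max_so_far = 19
Position 7 (value -9): max_ending_here = 10, max_so_far = 19

Maximum subarray: [2, 7, 4, 6]
Maximum sum: 19

The maximum subarray is [2, 7, 4, 6] with sum 19. This subarray runs from index 3 to index 6.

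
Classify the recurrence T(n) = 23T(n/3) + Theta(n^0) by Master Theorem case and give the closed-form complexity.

Master Theorem for T(n) = 23T(n/3) + O(n^0):

a = 23, b = 3, c = 0
log_b(a) = log_3(23) = 2.8540

Case 1: c = 0 < log_3(23) = 2.8540
T(n) = O(n^(log_3 23))

For T(n) = 23T(n/3) + O(n^0): log_3(23) = 2.8540. This is Case 1 of the Master Theorem (c < log_b(a), work dominated by leaves), giving O(n^(log_3 23)).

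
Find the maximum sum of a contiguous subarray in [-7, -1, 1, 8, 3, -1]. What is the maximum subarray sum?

Using Kadane's algorithm on [-7, -1, 1, 8, 3, -1]:

Scanning through the array:
Position 1 (value -1): max_ending_here = -1, max_so_far = -1
Position 2 (value 1): max_ending_here = 1, max_so_far = 1
Position 3 (value 8): max_ending_here = 9, max_so_far = 9
Position 4 (value 3): max_ending_here = 12, max_so_far = 12
Position 5 (value -1): max_ending_here = 11, max_so_far = 12

Maximum subarray: [1, 8, 3]
Maximum sum: 12

The maximum subarray is [1, 8, 3] with sum 12. This subarray runs from index 2 to index 4.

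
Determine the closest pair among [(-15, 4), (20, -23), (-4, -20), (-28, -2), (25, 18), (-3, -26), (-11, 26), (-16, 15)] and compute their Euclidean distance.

Computing all pairwise distances among 8 points:

d((-15, 4), (20, -23)) = 44.2041
d((-15, 4), (-4, -20)) = 26.4008
d((-15, 4), (-28, -2)) = 14.3178
d((-15, 4), (25, 18)) = 42.3792
d((-15, 4), (-3, -26)) = 32.311
d((-15, 4), (-11, 26)) = 22.3607
d((-15, 4), (-16, 15)) = 11.0454
d((20, -23), (-4, -20)) = 24.1868
d((20, -23), (-28, -2)) = 52.3927
d((20, -23), (25, 18)) = 41.3038
d((20, -23), (-3, -26)) = 23.1948
d((20, -23), (-11, 26)) = 57.9828
d((20, -23), (-16, 15)) = 52.345
d((-4, -20), (-28, -2)) = 30.0
d((-4, -20), (25, 18)) = 47.8017
d((-4, -20), (-3, -26)) = 6.0828 <-- minimum
d((-4, -20), (-11, 26)) = 46.5296
d((-4, -20), (-16, 15)) = 37.0
d((-28, -2), (25, 18)) = 56.648
d((-28, -2), (-3, -26)) = 34.6554
d((-28, -2), (-11, 26)) = 32.7567
d((-28, -2), (-16, 15)) = 20.8087
d((25, 18), (-3, -26)) = 52.1536
d((25, 18), (-11, 26)) = 36.8782
d((25, 18), (-16, 15)) = 41.1096
d((-3, -26), (-11, 26)) = 52.6118
d((-3, -26), (-16, 15)) = 43.0116
d((-11, 26), (-16, 15)) = 12.083

Closest pair: (-4, -20) and (-3, -26) with distance 6.0828

The closest pair is (-4, -20) and (-3, -26) with Euclidean distance 6.0828. For 8 points, brute-force pairwise comparison is shown above. For large n, the divide-and-conquer algorithm (sort by x, recurse on halves, check the dividing strip) achieves O(n log n).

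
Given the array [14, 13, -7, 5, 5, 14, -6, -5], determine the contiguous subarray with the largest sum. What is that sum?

Using Kadane's algorithm on [14, 13, -7, 5, 5, 14, -6, -5]:

Scanning through the array:
Position 1 (value 13): max_ending_here = 27, max_so_far = 27
Position 2 (value -7): max_ending_here = 20, max_so_far = 27
Position 3 (value 5): max_ending_here = 25, max_so_far = 27
Position 4 (value 5): max_ending_here = 30, max_so_far = 30
Position 5 (value 14): max_ending_here = 44, max_so_far = 44
Position 6 (value -6): max_ending_here = 38, max_so_far = 44
Position 7 (value -5): max_ending_here = 33, max_so_far = 44

Maximum subarray: [14, 13, -7, 5, 5, 14]
Maximum sum: 44

The maximum subarray is [14, 13, -7, 5, 5, 14] with sum 44. This subarray runs from index 0 to index 5.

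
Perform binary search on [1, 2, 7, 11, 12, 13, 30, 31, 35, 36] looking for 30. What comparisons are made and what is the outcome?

Binary search for 30 in [1, 2, 7, 11, 12, 13, 30, 31, 35, 36]:

lo=0, hi=9, mid=4, arr[mid]=12 -> 12 < 30, search right half
lo=5, hi=9, mid=7, arr[mid]=31 -> 31 > 30, search left half
lo=5, hi=6, mid=5, arr[mid]=13 -> 13 < 30, search right half
lo=6, hi=6, mid=6, arr[mid]=30 -> Found target at index 6!

Binary search finds 30 at index 6 after 4 comparisons. The search repeatedly halves the search space by comparing with the middle element.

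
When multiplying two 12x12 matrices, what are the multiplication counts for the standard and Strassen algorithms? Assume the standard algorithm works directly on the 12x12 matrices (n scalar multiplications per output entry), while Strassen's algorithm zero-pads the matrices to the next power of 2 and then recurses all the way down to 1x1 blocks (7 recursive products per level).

Matrix multiplication for 12x12 matrices:

Strassen's algorithm requires power-of-2 dimensions. Pad 12x12 to 16x16 (next power of 2).

Standard algorithm: 12^3 = 1728 multiplications
Strassen's algorithm: 7^(log2(16)) = 7^4 = 2401 multiplications
Difference: 1728 - 2401 = -673 (Strassen uses MORE here due to padding overhead — for small or just-over-power-of-2 n, padding can outweigh the per-level savings)

Standard: 1728 multiplications (12^3). Strassen: 2401 multiplications (7^4, after padding to 16x16). Strassen reduces 8 recursive multiplications to 7 at each level.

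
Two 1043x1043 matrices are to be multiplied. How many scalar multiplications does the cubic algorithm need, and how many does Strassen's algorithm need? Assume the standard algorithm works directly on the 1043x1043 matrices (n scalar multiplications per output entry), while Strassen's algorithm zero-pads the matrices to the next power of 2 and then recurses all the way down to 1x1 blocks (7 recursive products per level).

Matrix multiplication for 1043x1043 matrices:

Strassen's algorithm requires power-of-2 dimensions. Pad 1043x1043 to 2048x2048 (next power of 2).

Standard algorithm: 1043^3 = 1134626507 multiplications
Strassen's algorithm: 7^(log2(2048)) = 7^11 = 1977326743 multiplications
Difference: 1134626507 - 1977326743 = -842700236 (Strassen uses MORE here due to padding overhead — for small or just-over-power-of-2 n, padding can outweigh the per-level savings)

Standard: 1134626507 multiplications (1043^3). Strassen: 1977326743 multiplications (7^11, after padding to 2048x2048). Strassen reduces 8 recursive multiplications to 7 at each level.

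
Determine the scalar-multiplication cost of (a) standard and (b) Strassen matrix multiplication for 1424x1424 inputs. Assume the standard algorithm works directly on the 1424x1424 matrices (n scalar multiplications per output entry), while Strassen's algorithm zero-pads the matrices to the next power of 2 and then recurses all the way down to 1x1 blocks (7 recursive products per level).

Matrix multiplication for 1424x1424 matrices:

Strassen's algorithm requires power-of-2 dimensions. Pad 1424x1424 to 2048x2048 (next power of 2).

Standard algorithm: 1424^3 = 2887553024 multiplications
Strassen's algorithm: 7^(log2(2048)) = 7^11 = 1977326743 multiplications
Savings: 2887553024 - 1977326743 = 910226281 multiplications

Standard: 2887553024 multiplications (1424^3). Strassen: 1977326743 multiplications (7^11, after padding to 2048x2048). Strassen reduces 8 recursive multiplications to 7 at each level.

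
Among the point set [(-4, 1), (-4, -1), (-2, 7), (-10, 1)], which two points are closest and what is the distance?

Computing all pairwise distances among 4 points:

d((-4, 1), (-4, -1)) = 2.0 <-- minimum
d((-4, 1), (-2, 7)) = 6.3246
d((-4, 1), (-10, 1)) = 6.0
d((-4, -1), (-2, 7)) = 8.2462
d((-4, -1), (-10, 1)) = 6.3246
d((-2, 7), (-10, 1)) = 10.0

Closest pair: (-4, 1) and (-4, -1) with distance 2.0

The closest pair is (-4, 1) and (-4, -1) with Euclidean distance 2.0. For 4 points, brute-force pairwise comparison is shown above. For large n, the divide-and-conquer algorithm (sort by x, recurse on halves, check the dividing strip) achieves O(n log n).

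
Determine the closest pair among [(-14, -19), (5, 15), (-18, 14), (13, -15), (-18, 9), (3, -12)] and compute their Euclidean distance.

Computing all pairwise distances among 6 points:

d((-14, -19), (5, 15)) = 38.9487
d((-14, -19), (-18, 14)) = 33.2415
d((-14, -19), (13, -15)) = 27.2947
d((-14, -19), (-18, 9)) = 28.2843
d((-14, -19), (3, -12)) = 18.3848
d((5, 15), (-18, 14)) = 23.0217
d((5, 15), (13, -15)) = 31.0483
d((5, 15), (-18, 9)) = 23.7697
d((5, 15), (3, -12)) = 27.074
d((-18, 14), (13, -15)) = 42.45
d((-18, 14), (-18, 9)) = 5.0 <-- minimum
d((-18, 14), (3, -12)) = 33.4215
d((13, -15), (-18, 9)) = 39.2046
d((13, -15), (3, -12)) = 10.4403
d((-18, 9), (3, -12)) = 29.6985

Closest pair: (-18, 14) and (-18, 9) with distance 5.0

The closest pair is (-18, 14) and (-18, 9) with Euclidean distance 5.0. For 6 points, brute-force pairwise comparison is shown above. For large n, the divide-and-conquer algorithm (sort by x, recurse on halves, check the dividing strip) achieves O(n log n).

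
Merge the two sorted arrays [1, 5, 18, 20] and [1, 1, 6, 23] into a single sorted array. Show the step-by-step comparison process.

Merging process:

Compare 1 vs 1: take 1 from left. Merged: [1]
Compare 5 vs 1: take 1 from right. Merged: [1, 1]
Compare 5 vs 1: take 1 from right. Merged: [1, 1, 1]
Compare 5 vs 6: take 5 from left. Merged: [1, 1, 1, 5]
Compare 18 vs 6: take 6 from right. Merged: [1, 1, 1, 5, 6]
Compare 18 vs 23: take 18 from left. Merged: [1, 1, 1, 5, 6, 18]
Compare 20 vs 23: take 20 from left. Merged: [1, 1, 1, 5, 6, 18, 20]
Append remaining from right: [23]. Merged: [1, 1, 1, 5, 6, 18, 20, 23]

Final merged array: [1, 1, 1, 5, 6, 18, 20, 23]
Total comparisons: 7

The merged array is [1, 1, 1, 5, 6, 18, 20, 23], requiring 7 comparisons. The merge step runs in O(n) time where n is the total number of elements.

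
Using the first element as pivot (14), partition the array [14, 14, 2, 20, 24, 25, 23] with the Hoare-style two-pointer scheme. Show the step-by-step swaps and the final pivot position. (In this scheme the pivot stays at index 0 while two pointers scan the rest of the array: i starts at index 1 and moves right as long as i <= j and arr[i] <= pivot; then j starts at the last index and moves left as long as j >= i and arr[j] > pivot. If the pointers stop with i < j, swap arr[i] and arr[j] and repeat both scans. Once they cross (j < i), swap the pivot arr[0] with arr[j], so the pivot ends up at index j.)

Hoare-style two-pointer partition with pivot = 14:

Initial array: [14, 14, 2, 20, 24, 25, 23]

Pointers start at i = 1, j = 6.
i ends at 3, j ends at 2: the pointers have crossed (j < i), so scanning stops.

Swap pivot arr[0] with arr[2] to place pivot at position 2: [2, 14, 14, 20, 24, 25, 23]
Pivot position: 2

After partitioning with pivot 14, the array becomes [2, 14, 14, 20, 24, 25, 23]. The pivot is placed at index 2. All elements to the left of the pivot are <= 14, and all elements to the right are > 14.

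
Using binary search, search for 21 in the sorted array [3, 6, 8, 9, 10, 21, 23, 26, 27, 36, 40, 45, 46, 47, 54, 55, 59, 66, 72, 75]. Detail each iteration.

Binary search for 21 in [3, 6, 8, 9, 10, 21, 23, 26, 27, 36, 40, 45, 46, 47, 54, 55, 59, 66, 72, 75]:

lo=0, hi=19, mid=9, arr[mid]=36 -> 36 > 21, search left half
lo=0, hi=8, mid=4, arr[mid]=10 -> 10 < 21, search right half
lo=5, hi=8, mid=6, arr[mid]=23 -> 23 > 21, search left half
lo=5, hi=5, mid=5, arr[mid]=21 -> Found target at index 5!

Binary search finds 21 at index 5 after 4 comparisons. The search repeatedly halves the search space by comparing with the middle element.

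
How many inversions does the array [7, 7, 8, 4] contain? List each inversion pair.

Finding inversions in [7, 7, 8, 4]:

(0, 3): arr[0]=7 > arr[3]=4
(1, 3): arr[1]=7 > arr[3]=4
(2, 3): arr[2]=8 > arr[3]=4

Total inversions: 3

The array has 3 inversion(s): (0,3), (1,3), (2,3). Each pair (i,j) satisfies i < j and arr[i] > arr[j].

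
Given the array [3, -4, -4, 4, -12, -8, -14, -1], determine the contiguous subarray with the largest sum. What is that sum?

Using Kadane's algorithm on [3, -4, -4, 4, -12, -8, -14, -1]:

Scanning through the array:
Position 1 (value -4): max_ending_here = -1, max_so_far = 3
Position 2 (value -4): max_ending_here = -4, max_so_far = 3
Position 3 (value 4): max_ending_here = 4, max_so_far = 4
Position 4 (value -12): max_ending_here = -8, max_so_far = 4
Position 5 (value -8): max_ending_here = -8, max_so_far = 4
Position 6 (value -14): max_ending_here = -14, max_so_far = 4
Position 7 (value -1): max_ending_here = -1, max_so_far = 4

Maximum subarray: [4]
Maximum sum: 4

The maximum subarray is [4] with sum 4. This subarray runs from index 3 to index 3.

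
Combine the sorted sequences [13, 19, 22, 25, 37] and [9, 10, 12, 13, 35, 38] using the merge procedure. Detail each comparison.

Merging process:

Compare 13 vs 9: take 9 from right. Merged: [9]
Compare 13 vs 10: take 10 from right. Merged: [9, 10]
Compare 13 vs 12: take 12 from right. Merged: [9, 10, 12]
Compare 13 vs 13: take 13 from left. Merged: [9, 10, 12, 13]
Compare 19 vs 13: take 13 from right. Merged: [9, 10, 12, 13, 13]
Compare 19 vs 35: take 19 from left. Merged: [9, 10, 12, 13, 13, 19]
Compare 22 vs 35: take 22 from left. Merged: [9, 10, 12, 13, 13, 19, 22]
Compare 25 vs 35: take 25 from left. Merged: [9, 10, 12, 13, 13, 19, 22, 25]
Compare 37 vs 35: take 35 from right. Merged: [9, 10, 12, 13, 13, 19, 22, 25, 35]
Compare 37 vs 38: take 37 from left. Merged: [9, 10, 12, 13, 13, 19, 22, 25, 35, 37]
Append remaining from right: [38]. Merged: [9, 10, 12, 13, 13, 19, 22, 25, 35, 37, 38]

Final merged array: [9, 10, 12, 13, 13, 19, 22, 25, 35, 37, 38]
Total comparisons: 10

The merged array is [9, 10, 12, 13, 13, 19, 22, 25, 35, 37, 38], requiring 10 comparisons. The merge step runs in O(n) time where n is the total number of elements.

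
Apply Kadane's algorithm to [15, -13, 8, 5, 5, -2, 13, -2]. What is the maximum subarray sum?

Using Kadane's algorithm on [15, -13, 8, 5, 5, -2, 13, -2]:

Scanning through the array:
Position 1 (value -13): max_ending_here = 2, max_so_far = 15
Position 2 (value 8): max_ending_here = 10, max_so_far = 15
Position 3 (value 5): max_ending_here = 15, max_so_far = 15
Position 4 (value 5): max_ending_here = 20, max_so_far = 20
Position 5 (value -2): max_ending_here = 18, max_so_far = 20
Position 6 (value 13): max_ending_here = 31, max_so_far = 31
Position 7 (value -2): max_ending_here = 29, max_so_far = 31

Maximum subarray: [15, -13, 8, 5, 5, -2, 13]
Maximum sum: 31

The maximum subarray is [15, -13, 8, 5, 5, -2, 13] with sum 31. This subarray runs from index 0 to index 6.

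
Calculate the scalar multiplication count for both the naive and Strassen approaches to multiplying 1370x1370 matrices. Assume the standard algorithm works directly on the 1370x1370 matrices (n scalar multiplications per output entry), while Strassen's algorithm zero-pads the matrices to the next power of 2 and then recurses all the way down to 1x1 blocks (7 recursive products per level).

Matrix multiplication for 1370x1370 matrices:

Strassen's algorithm requires power-of-2 dimensions. Pad 1370x1370 to 2048x2048 (next power of 2).

Standard algorithm: 1370^3 = 2571353000 multiplications
Strassen's algorithm: 7^(log2(2048)) = 7^11 = 1977326743 multiplications
Savings: 2571353000 - 1977326743 = 594026257 multiplications

Standard: 2571353000 multiplications (1370^3). Strassen: 1977326743 multiplications (7^11, after padding to 2048x2048). Strassen reduces 8 recursive multiplications to 7 at each level.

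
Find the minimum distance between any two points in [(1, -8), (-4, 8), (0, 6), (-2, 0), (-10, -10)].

Computing all pairwise distances among 5 points:

d((1, -8), (-4, 8)) = 16.7631
d((1, -8), (0, 6)) = 14.0357
d((1, -8), (-2, 0)) = 8.544
d((1, -8), (-10, -10)) = 11.1803
d((-4, 8), (0, 6)) = 4.4721 <-- minimum
d((-4, 8), (-2, 0)) = 8.2462
d((-4, 8), (-10, -10)) = 18.9737
d((0, 6), (-2, 0)) = 6.3246
d((0, 6), (-10, -10)) = 18.868
d((-2, 0), (-10, -10)) = 12.8062

Closest pair: (-4, 8) and (0, 6) with distance 4.4721

The closest pair is (-4, 8) and (0, 6) with Euclidean distance 4.4721. For 5 points, brute-force pairwise comparison is shown above. For large n, the divide-and-conquer algorithm (sort by x, recurse on halves, check the dividing strip) achieves O(n log n).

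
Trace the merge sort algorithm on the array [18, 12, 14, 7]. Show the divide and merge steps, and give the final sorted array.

Merge sort trace:

Split: [18, 12, 14, 7] -> [18, 12] and [14, 7]
  Split: [18, 12] -> [18] and [12]
  Merge: [18] + [12] -> [12, 18]
  Split: [14, 7] -> [14] and [7]
  Merge: [14] + [7] -> [7, 14]
Merge: [12, 18] + [7, 14] -> [7, 12, 14, 18]

Final sorted array: [7, 12, 14, 18]

The merge sort proceeds by recursively splitting the array and merging sorted halves.
After all merges, the sorted array is [7, 12, 14, 18].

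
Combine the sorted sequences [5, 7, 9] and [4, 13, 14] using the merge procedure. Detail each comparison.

Merging process:

Compare 5 vs 4: take 4 from right. Merged: [4]
Compare 5 vs 13: take 5 from left. Merged: [4, 5]
Compare 7 vs 13: take 7 from left. Merged: [4, 5, 7]
Compare 9 vs 13: take 9 from left. Merged: [4, 5, 7, 9]
Append remaining from right: [13, 14]. Merged: [4, 5, 7, 9, 13, 14]

Final merged array: [4, 5, 7, 9, 13, 14]
Total comparisons: 4

The merged array is [4, 5, 7, 9, 13, 14], requiring 4 comparisons. The merge step runs in O(n) time where n is the total number of elements.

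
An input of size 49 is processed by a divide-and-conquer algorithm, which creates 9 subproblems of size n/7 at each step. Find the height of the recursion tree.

For divide and conquer with division factor 7:

Problem sizes at each level:
Level 0: 49
Level 1: 7
Level 2: 1

The root is level 0 and the size-1 base case is level 2 (the tree spans levels 0 through 2, i.e. 3 levels counting the root), so the depth is the number of divisions: log_7(49) = 2

The recursion tree depth is log_7(49) = 2. At each level, the problem size is divided by 7, so it takes 2 divisions to reduce to a base case of size 1. The algorithm makes 9 recursive calls at each level.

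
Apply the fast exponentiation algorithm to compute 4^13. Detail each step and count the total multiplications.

Computing 4^13 by squaring (build up from 4^1; each line after the first costs one multiplication):

4^1 = 4
4^2 = (4^1)^2 = 4^2 = 16
4^3 = 4 * 4^2 = 4 * 16 = 64
4^6 = (4^3)^2 = 64^2 = 4096
4^12 = (4^6)^2 = 4096^2 = 16777216
4^13 = 4 * 4^12 = 4 * 16777216 = 67108864

Result: 67108864
Multiplications needed: 5 (5 lines after 4^1)

4^13 = 67108864. Using exponentiation by squaring, this requires 5 multiplications. The key idea: if the exponent is even, square the half-power; if odd, multiply by the base once.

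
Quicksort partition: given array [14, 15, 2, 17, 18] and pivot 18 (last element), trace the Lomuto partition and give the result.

Lomuto partition with pivot = 18:

Initial array: [14, 15, 2, 17, 18]

arr[0]=14 <= 18: swap with position 0, array becomes [14, 15, 2, 17, 18]
arr[1]=15 <= 18: swap with position 1, array becomes [14, 15, 2, 17, 18]
arr[2]=2 <= 18: swap with position 2, array becomes [14, 15, 2, 17, 18]
arr[3]=17 <= 18: swap with position 3, array becomes [14, 15, 2, 17, 18]

Place pivot at position 4: [14, 15, 2, 17, 18]
Pivot position: 4

After partitioning with pivot 18, the array becomes [14, 15, 2, 17, 18]. The pivot is placed at index 4. All elements to the left of the pivot are <= 18, and all elements to the right are > 18.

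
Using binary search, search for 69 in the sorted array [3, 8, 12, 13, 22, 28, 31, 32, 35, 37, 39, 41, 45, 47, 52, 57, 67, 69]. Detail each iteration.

Binary search for 69 in [3, 8, 12, 13, 22, 28, 31, 32, 35, 37, 39, 41, 45, 47, 52, 57, 67, 69]:

lo=0, hi=17, mid=8, arr[mid]=35 -> 35 < 69, search right half
lo=9, hi=17, mid=13, arr[mid]=47 -> 47 < 69, search right half
lo=14, hi=17, mid=15, arr[mid]=57 -> 57 < 69, search right half
lo=16, hi=17, mid=16, arr[mid]=67 -> 67 < 69, search right half
lo=17, hi=17, mid=17, arr[mid]=69 -> Found target at index 17!

Binary search finds 69 at index 17 after 5 comparisons. The search repeatedly halves the search space by comparing with the middle element.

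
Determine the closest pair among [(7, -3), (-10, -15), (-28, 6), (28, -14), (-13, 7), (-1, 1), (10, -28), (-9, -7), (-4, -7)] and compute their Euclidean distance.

Computing all pairwise distances among 9 points:

d((7, -3), (-10, -15)) = 20.8087
d((7, -3), (-28, 6)) = 36.1386
d((7, -3), (28, -14)) = 23.7065
d((7, -3), (-13, 7)) = 22.3607
d((7, -3), (-1, 1)) = 8.9443
d((7, -3), (10, -28)) = 25.1794
d((7, -3), (-9, -7)) = 16.4924
d((7, -3), (-4, -7)) = 11.7047
d((-10, -15), (-28, 6)) = 27.6586
d((-10, -15), (28, -14)) = 38.0132
d((-10, -15), (-13, 7)) = 22.2036
d((-10, -15), (-1, 1)) = 18.3576
d((-10, -15), (10, -28)) = 23.8537
d((-10, -15), (-9, -7)) = 8.0623
d((-10, -15), (-4, -7)) = 10.0
d((-28, 6), (28, -14)) = 59.4643
d((-28, 6), (-13, 7)) = 15.0333
d((-28, 6), (-1, 1)) = 27.4591
d((-28, 6), (10, -28)) = 50.9902
d((-28, 6), (-9, -7)) = 23.0217
d((-28, 6), (-4, -7)) = 27.2947
d((28, -14), (-13, 7)) = 46.0652
d((28, -14), (-1, 1)) = 32.6497
d((28, -14), (10, -28)) = 22.8035
d((28, -14), (-9, -7)) = 37.6563
d((28, -14), (-4, -7)) = 32.7567
d((-13, 7), (-1, 1)) = 13.4164
d((-13, 7), (10, -28)) = 41.8808
d((-13, 7), (-9, -7)) = 14.5602
d((-13, 7), (-4, -7)) = 16.6433
d((-1, 1), (10, -28)) = 31.0161
d((-1, 1), (-9, -7)) = 11.3137
d((-1, 1), (-4, -7)) = 8.544
d((10, -28), (-9, -7)) = 28.3196
d((10, -28), (-4, -7)) = 25.2389
d((-9, -7), (-4, -7)) = 5.0 <-- minimum

Closest pair: (-9, -7) and (-4, -7) with distance 5.0

The closest pair is (-9, -7) and (-4, -7) with Euclidean distance 5.0. For 9 points, brute-force pairwise comparison is shown above. For large n, the divide-and-conquer algorithm (sort by x, recurse on halves, check the dividing strip) achieves O(n log n).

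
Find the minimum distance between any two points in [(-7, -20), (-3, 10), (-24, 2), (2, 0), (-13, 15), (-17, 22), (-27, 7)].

Computing all pairwise distances among 7 points:

d((-7, -20), (-3, 10)) = 30.2655
d((-7, -20), (-24, 2)) = 27.8029
d((-7, -20), (2, 0)) = 21.9317
d((-7, -20), (-13, 15)) = 35.5106
d((-7, -20), (-17, 22)) = 43.1741
d((-7, -20), (-27, 7)) = 33.6006
d((-3, 10), (-24, 2)) = 22.4722
d((-3, 10), (2, 0)) = 11.1803
d((-3, 10), (-13, 15)) = 11.1803
d((-3, 10), (-17, 22)) = 18.4391
d((-3, 10), (-27, 7)) = 24.1868
d((-24, 2), (2, 0)) = 26.0768
d((-24, 2), (-13, 15)) = 17.0294
d((-24, 2), (-17, 22)) = 21.1896
d((-24, 2), (-27, 7)) = 5.831 <-- minimum
d((2, 0), (-13, 15)) = 21.2132
d((2, 0), (-17, 22)) = 29.0689
d((2, 0), (-27, 7)) = 29.8329
d((-13, 15), (-17, 22)) = 8.0623
d((-13, 15), (-27, 7)) = 16.1245
d((-17, 22), (-27, 7)) = 18.0278

Closest pair: (-24, 2) and (-27, 7) with distance 5.831

The closest pair is (-24, 2) and (-27, 7) with Euclidean distance 5.831. For 7 points, brute-force pairwise comparison is shown above. For large n, the divide-and-conquer algorithm (sort by x, recurse on halves, check the dividing strip) achieves O(n log n).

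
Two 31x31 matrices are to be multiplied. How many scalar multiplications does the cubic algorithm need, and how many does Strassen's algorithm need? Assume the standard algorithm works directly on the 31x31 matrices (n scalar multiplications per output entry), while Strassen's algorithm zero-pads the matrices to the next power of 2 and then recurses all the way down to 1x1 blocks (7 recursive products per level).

Matrix multiplication for 31x31 matrices:

Strassen's algorithm requires power-of-2 dimensions. Pad 31x31 to 32x32 (next power of 2).

Standard algorithm: 31^3 = 29791 multiplications
Strassen's algorithm: 7^(log2(32)) = 7^5 = 16807 multiplications
Savings: 29791 - 16807 = 12984 multiplications

Standard: 29791 multiplications (31^3). Strassen: 16807 multiplications (7^5, after padding to 32x32). Strassen reduces 8 recursive multiplications to 7 at each level.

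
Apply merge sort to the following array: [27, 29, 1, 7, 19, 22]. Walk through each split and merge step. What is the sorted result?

Merge sort trace:

Split: [27, 29, 1, 7, 19, 22] -> [27, 29, 1] and [7, 19, 22]
  Split: [27, 29, 1] -> [27] and [29, 1]
    Split: [29, 1] -> [29] and [1]
    Merge: [29] + [1] -> [1, 29]
  Merge: [27] + [1, 29] -> [1, 27, 29]
  Split: [7, 19, 22] -> [7] and [19, 22]
    Split: [19, 22] -> [19] and [22]
    Merge: [19] + [22] -> [19, 22]
  Merge: [7] + [19, 22] -> [7, 19, 22]
Merge: [1, 27, 29] + [7, 19, 22] -> [1, 7, 19, 22, 27, 29]

Final sorted array: [1, 7, 19, 22, 27, 29]

The merge sort proceeds by recursively splitting the array and merging sorted halves.
After all merges, the sorted array is [1, 7, 19, 22, 27, 29].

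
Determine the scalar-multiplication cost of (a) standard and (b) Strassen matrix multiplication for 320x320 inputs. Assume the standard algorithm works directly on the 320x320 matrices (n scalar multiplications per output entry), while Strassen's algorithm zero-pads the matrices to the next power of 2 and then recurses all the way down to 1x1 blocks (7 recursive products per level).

Matrix multiplication for 320x320 matrices:

Strassen's algorithm requires power-of-2 dimensions. Pad 320x320 to 512x512 (next power of 2).

Standard algorithm: 320^3 = 32768000 multiplications
Strassen's algorithm: 7^(log2(512)) = 7^9 = 40353607 multiplications
Difference: 32768000 - 40353607 = -7585607 (Strassen uses MORE here due to padding overhead — for small or just-over-power-of-2 n, padding can outweigh the per-level savings)

Standard: 32768000 multiplications (320^3). Strassen: 40353607 multiplications (7^9, after padding to 512x512). Strassen reduces 8 recursive multiplications to 7 at each level.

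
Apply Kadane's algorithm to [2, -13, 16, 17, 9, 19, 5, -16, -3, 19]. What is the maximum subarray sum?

Using Kadane's algorithm on [2, -13, 16, 17, 9, 19, 5, -16, -3, 19]:

Scanning through the array:
Position 1 (value -13): max_ending_here = -11, max_so_far = 2
Position 2 (value 16): max_ending_here = 16, max_so_far = 16
Position 3 (value 17): max_ending_here = 33, max_so_far = 33
Position 4 (value 9): max_ending_here = 42, max_so_far = 42
Position 5 (value 19): max_ending_here = 61, max_so_far = 61
Position 6 (value 5): max_ending_here = 66, max_so_far = 66
Position 7 (value -16): max_ending_here = 50, max_so_far = 66
Position 8 (value -3): max_ending_here = 47, max_so_far = 66
Position 9 (value 19): max_ending_here = 66, max_so_far = 66

Maximum subarray: [16, 17, 9, 19, 5]
Maximum sum: 66

The maximum subarray is [16, 17, 9, 19, 5] with sum 66. This subarray runs from index 2 to index 6.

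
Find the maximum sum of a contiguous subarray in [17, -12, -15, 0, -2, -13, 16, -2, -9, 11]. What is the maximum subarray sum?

Using Kadane's algorithm on [17, -12, -15, 0, -2, -13, 16, -2, -9, 11]:

Scanning through the array:
Position 1 (value -12): max_ending_here = 5, max_so_far = 17
Position 2 (value -15): max_ending_here = -10, max_so_far = 17
Position 3 (value 0): max_ending_here = 0, max_so_far = 17
Position 4 (value -2): max_ending_here = -2, max_so_far = 17
Position 5 (value -13): max_ending_here = -13, max_so_far = 17
Position 6 (value 16): max_ending_here = 16, max_so_far = 17
Position 7 (value -2): max_ending_here = 14, max_so_far = 17
Position 8 (value -9): max_ending_here = 5, max_so_far = 17
Position 9 (value 11): max_ending_here = 16, max_so_far = 17

Maximum subarray: [17]
Maximum sum: 17

The maximum subarray is [17] with sum 17. This subarray runs from index 0 to index 0.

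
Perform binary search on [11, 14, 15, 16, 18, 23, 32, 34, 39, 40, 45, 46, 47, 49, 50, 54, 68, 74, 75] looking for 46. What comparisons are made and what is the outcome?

Binary search for 46 in [11, 14, 15, 16, 18, 23, 32, 34, 39, 40, 45, 46, 47, 49, 50, 54, 68, 74, 75]:

lo=0, hi=18, mid=9, arr[mid]=40 -> 40 < 46, search right half
lo=10, hi=18, mid=14, arr[mid]=50 -> 50 > 46, search left half
lo=10, hi=13, mid=11, arr[mid]=46 -> Found target at index 11!

Binary search finds 46 at index 11 after 3 comparisons. The search repeatedly halves the search space by comparing with the middle element.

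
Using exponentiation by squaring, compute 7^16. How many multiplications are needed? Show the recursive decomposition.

Computing 7^16 by squaring (build up from 7^1; each line after the first costs one multiplication):

7^1 = 7
7^2 = (7^1)^2 = 7^2 = 49
7^4 = (7^2)^2 = 49^2 = 2401
7^8 = (7^4)^2 = 2401^2 = 5764801
7^16 = (7^8)^2 = 5764801^2 = 33232930569601

Result: 33232930569601
Multiplications needed: 4 (4 lines after 7^1)

7^16 = 33232930569601. Using exponentiation by squaring, this requires 4 multiplications. The key idea: if the exponent is even, square the half-power; if odd, multiply by the base once.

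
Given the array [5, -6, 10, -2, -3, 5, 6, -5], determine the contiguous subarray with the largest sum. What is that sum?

Using Kadane's algorithm on [5, -6, 10, -2, -3, 5, 6, -5]:

Scanning through the array:
Position 1 (value -6): max_ending_here = -1, max_so_far = 5
Position 2 (value 10): max_ending_here = 10, max_so_far = 10
Position 3 (value -2): max_ending_here = 8, max_so_far = 10
Position 4 (value -3): max_ending_here = 5, max_so_far = 10
Position 5 (value 5): max_ending_here = 10, max_so_far = 10
Position 6 (value 6): max_ending_here = 16, max_so_far = 16
Position 7 (value -5): max_ending_here = 11, max_so_far = 16

Maximum subarray: [10, -2, -3, 5, 6]
Maximum sum: 16

The maximum subarray is [10, -2, -3, 5, 6] with sum 16. This subarray runs from index 2 to index 6.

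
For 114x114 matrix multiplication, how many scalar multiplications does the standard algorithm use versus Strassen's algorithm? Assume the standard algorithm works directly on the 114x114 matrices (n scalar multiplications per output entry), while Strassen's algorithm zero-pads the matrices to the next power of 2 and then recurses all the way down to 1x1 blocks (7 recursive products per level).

Matrix multiplication for 114x114 matrices:

Strassen's algorithm requires power-of-2 dimensions. Pad 114x114 to 128x128 (next power of 2).

Standard algorithm: 114^3 = 1481544 multiplications
Strassen's algorithm: 7^(log2(128)) = 7^7 = 823543 multiplications
Savings: 1481544 - 823543 = 658001 multiplications

Standard: 1481544 multiplications (114^3). Strassen: 823543 multiplications (7^7, after padding to 128x128). Strassen reduces 8 recursive multiplications to 7 at each level.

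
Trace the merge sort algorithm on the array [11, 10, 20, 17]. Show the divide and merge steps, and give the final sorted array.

Merge sort trace:

Split: [11, 10, 20, 17] -> [11, 10] and [20, 17]
  Split: [11, 10] -> [11] and [10]
  Merge: [11] + [10] -> [10, 11]
  Split: [20, 17] -> [20] and [17]
  Merge: [20] + [17] -> [17, 20]
Merge: [10, 11] + [17, 20] -> [10, 11, 17, 20]

Final sorted array: [10, 11, 17, 20]

The merge sort proceeds by recursively splitting the array and merging sorted halves.
After all merges, the sorted array is [10, 11, 17, 20].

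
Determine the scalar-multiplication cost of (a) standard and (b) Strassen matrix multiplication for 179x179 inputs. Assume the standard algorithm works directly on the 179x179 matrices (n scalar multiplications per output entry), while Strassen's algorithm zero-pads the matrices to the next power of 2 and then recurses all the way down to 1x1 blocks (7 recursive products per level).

Matrix multiplication for 179x179 matrices:

Strassen's algorithm requires power-of-2 dimensions. Pad 179x179 to 256x256 (next power of 2).

Standard algorithm: 179^3 = 5735339 multiplications
Strassen's algorithm: 7^(log2(256)) = 7^8 = 5764801 multiplications
Difference: 5735339 - 5764801 = -29462 (Strassen uses MORE here due to padding overhead — for small or just-over-power-of-2 n, padding can outweigh the per-level savings)

Standard: 5735339 multiplications (179^3). Strassen: 5764801 multiplications (7^8, after padding to 256x256). Strassen reduces 8 recursive multiplications to 7 at each level.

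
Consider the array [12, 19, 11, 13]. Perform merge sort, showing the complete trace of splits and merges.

Merge sort trace:

Split: [12, 19, 11, 13] -> [12, 19] and [11, 13]
  Split: [12, 19] -> [12] and [19]
  Merge: [12] + [19] -> [12, 19]
  Split: [11, 13] -> [11] and [13]
  Merge: [11] + [13] -> [11, 13]
Merge: [12, 19] + [11, 13] -> [11, 12, 13, 19]

Final sorted array: [11, 12, 13, 19]

The merge sort proceeds by recursively splitting the array and merging sorted halves.
After all merges, the sorted array is [11, 12, 13, 19].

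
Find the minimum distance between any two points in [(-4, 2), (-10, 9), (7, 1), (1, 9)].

Computing all pairwise distances among 4 points:

d((-4, 2), (-10, 9)) = 9.2195
d((-4, 2), (7, 1)) = 11.0454
d((-4, 2), (1, 9)) = 8.6023 <-- minimum
d((-10, 9), (7, 1)) = 18.7883
d((-10, 9), (1, 9)) = 11.0
d((7, 1), (1, 9)) = 10.0

Closest pair: (-4, 2) and (1, 9) with distance 8.6023

The closest pair is (-4, 2) and (1, 9) with Euclidean distance 8.6023. For 4 points, brute-force pairwise comparison is shown above. For large n, the divide-and-conquer algorithm (sort by x, recurse on halves, check the dividing strip) achieves O(n log n).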